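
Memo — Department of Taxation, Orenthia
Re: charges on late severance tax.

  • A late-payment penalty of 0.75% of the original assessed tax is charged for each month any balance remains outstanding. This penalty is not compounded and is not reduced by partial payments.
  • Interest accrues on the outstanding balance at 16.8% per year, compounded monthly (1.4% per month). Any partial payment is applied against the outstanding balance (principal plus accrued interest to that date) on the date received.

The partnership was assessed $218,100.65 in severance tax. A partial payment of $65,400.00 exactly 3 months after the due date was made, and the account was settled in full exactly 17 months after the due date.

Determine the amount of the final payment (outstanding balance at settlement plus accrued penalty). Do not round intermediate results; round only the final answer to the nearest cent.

Balance at month 3: $218,100.6500 × (1 + 0.014)^3 = $227,389.7190…
After $65,400.00 payment: $227,389.7190… − $65,400.00 = $161,989.7190…
Balance at month 17: $161,989.7190… × (1 + 0.014)^14 = $196,797.1578…
Penalty: 17 × 0.75% × $218,100.65 = $27,807.83…
Final settlement = outstanding balance + penalty = $196,797.1578… + $27,807.83… = $224,604.99

$224,604.99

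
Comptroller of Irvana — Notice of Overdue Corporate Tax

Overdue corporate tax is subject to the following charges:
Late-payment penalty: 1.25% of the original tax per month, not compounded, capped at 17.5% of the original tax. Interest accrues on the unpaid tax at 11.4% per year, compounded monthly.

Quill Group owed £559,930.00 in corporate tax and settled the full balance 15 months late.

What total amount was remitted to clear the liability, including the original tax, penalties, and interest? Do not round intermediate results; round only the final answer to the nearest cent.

£743,238.60

Penalty (uncapped): 15 × 1.25% × £559,930.00 = £104,986.88…; cap = 17.5% × £559,930.00 = £97,987.75 → penalty = £97,987.75
Interest (11.4%/yr ÷ 12 = 0.95%/month): £559,930.00 × ((1 + 0.0095)^15 − 1) = £85,320.8510…
Total = £559,930.00 + £97,987.7500 + £85,320.8510… = £743,238.60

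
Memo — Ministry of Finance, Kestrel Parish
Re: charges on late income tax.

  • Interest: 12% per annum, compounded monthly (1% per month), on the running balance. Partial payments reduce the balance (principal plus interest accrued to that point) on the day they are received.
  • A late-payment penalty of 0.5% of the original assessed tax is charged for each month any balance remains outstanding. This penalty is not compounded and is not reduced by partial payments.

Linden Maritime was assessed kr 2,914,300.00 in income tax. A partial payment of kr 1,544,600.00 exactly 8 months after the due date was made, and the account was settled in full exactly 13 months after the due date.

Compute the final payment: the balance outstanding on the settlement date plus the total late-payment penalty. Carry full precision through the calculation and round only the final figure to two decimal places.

kr 1,882,784.62

Balance at month 8: kr 2,914,300.0000 × (1 + 0.01)^8 = kr 3,155,769.2972…
After kr 1,544,600.00 payment: kr 3,155,769.2972… − kr 1,544,600.00 = kr 1,611,169.2972…
Balance at month 13: kr 1,611,169.2972… × (1 + 0.01)^5 = kr 1,693,355.1238…
Penalty: 13 × 0.5% × kr 2,914,300.00 = kr 189,429.50
Final settlement = outstanding balance + penalty = kr 1,693,355.1238… + kr 189,429.50 = kr 1,882,784.62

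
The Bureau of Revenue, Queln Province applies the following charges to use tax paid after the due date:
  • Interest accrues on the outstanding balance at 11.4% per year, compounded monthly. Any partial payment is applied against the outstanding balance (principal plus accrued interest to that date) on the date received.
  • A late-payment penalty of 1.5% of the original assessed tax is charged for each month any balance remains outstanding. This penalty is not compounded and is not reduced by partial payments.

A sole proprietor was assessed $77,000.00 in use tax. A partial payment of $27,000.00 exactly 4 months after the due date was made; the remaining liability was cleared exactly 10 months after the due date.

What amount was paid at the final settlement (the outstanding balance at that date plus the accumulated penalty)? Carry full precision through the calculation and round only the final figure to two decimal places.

Monthly rate = 11.4% ÷ 12 = 0.95%
Balance at month 4: $77,000.0000 × (1 + 0.0095)^4 = $79,967.9602…
After $27,000.00 payment: $79,967.9602… − $27,000.00 = $52,967.9602…
Balance at month 10: $52,967.9602… × (1 + 0.0095)^6 = $56,059.7541…
Penalty: 10 × 1.5% × $77,000.00 = $11,550.00
Final settlement = outstanding balance + penalty = $56,059.7541… + $11,550.00 = $67,609.75

$67,609.75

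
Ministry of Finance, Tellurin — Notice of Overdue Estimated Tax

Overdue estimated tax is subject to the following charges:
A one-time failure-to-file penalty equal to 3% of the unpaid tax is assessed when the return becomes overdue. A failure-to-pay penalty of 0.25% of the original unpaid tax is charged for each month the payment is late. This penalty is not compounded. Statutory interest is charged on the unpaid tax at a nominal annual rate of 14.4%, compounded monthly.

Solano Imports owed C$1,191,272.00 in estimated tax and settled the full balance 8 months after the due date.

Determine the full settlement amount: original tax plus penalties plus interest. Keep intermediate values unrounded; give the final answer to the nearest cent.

C$1,370,117.94

Failure-to-file penalty: 3% × C$1,191,272.00 = C$35,738.16
Failure-to-pay penalty: 8 × 0.25% × C$1,191,272.00 = C$23,825.44
Interest (14.4%/yr ÷ 12 = 1.2%/month): C$1,191,272.00 × ((1 + 0.012)^8 − 1) = C$119,282.3436…
Total = C$1,191,272.00 + C$59,563.6000 + C$119,282.3436… = C$1,370,117.94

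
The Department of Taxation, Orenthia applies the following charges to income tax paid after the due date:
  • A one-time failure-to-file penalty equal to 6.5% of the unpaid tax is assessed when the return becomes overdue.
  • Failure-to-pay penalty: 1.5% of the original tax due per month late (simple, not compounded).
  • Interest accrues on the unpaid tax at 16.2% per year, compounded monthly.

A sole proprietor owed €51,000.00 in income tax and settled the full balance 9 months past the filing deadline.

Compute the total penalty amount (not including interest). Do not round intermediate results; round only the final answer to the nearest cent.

Failure-to-file penalty: 6.5% × €51,000.00 = €3,315.00
Failure-to-pay penalty = 1.5% × €51,000.00 × 9 mo = €6,885.00
Total penalty = €3,315.00 + €6,885.00 = €10,200.00

€10,200.00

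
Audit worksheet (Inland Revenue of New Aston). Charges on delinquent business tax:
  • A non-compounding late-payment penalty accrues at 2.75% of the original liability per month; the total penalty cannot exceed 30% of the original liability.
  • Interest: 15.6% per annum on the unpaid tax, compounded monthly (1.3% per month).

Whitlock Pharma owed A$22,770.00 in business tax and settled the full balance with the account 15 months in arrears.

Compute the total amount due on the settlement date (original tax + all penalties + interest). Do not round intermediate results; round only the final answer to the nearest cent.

Penalty (uncapped): 15 × 2.75% × A$22,770.00 = A$9,392.63…; cap = 30% × A$22,770.00 = A$6,831.00 → penalty = A$6,831.00
Interest: A$22,770.00 × ((1 + 0.013)^15 − 1) = A$22,770.00 × 0.2137848… = A$4,867.8790…
Total = A$22,770.00 + A$6,831.0000 + A$4,867.8790… = A$34,468.88

A$34,468.88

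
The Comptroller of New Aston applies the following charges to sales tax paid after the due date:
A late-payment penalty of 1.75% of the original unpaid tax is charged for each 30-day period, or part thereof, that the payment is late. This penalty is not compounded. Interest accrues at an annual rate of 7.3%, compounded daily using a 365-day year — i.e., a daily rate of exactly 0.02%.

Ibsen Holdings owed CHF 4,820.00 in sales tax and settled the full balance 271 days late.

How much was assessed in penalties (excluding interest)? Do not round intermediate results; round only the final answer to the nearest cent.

Penalty periods: ⌈271/30⌉ = 10; penalty = 10 × 1.75% × CHF 4,820.00 = CHF 843.50

CHF 843.50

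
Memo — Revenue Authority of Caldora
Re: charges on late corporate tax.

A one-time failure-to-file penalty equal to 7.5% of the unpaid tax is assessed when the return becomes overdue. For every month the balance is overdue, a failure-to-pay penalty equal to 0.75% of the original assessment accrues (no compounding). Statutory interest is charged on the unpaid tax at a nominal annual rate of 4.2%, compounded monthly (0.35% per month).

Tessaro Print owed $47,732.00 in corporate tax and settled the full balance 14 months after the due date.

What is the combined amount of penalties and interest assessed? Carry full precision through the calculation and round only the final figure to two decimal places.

$10,984.59

Failure-to-file penalty: 7.5% × $47,732.00 = $3,579.90
Failure-to-pay penalty = 0.75% × $47,732.00 × 14 mo = $5,011.86
Interest: $47,732.00 × ((1 + 0.0035)^14 − 1) = $47,732.00 × 0.0501305… = $2,392.8294…
Penalties + interest = $8,591.7600 + $2,392.8294… = $10,984.59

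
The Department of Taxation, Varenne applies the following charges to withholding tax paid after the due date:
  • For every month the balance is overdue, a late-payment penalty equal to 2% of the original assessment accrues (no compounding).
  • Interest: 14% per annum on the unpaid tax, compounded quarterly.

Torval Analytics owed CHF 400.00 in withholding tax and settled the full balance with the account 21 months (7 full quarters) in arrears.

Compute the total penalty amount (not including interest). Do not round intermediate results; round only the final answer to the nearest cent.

CHF 168.00

Late-payment penalty = 2% × CHF 400.00 × 21 mo = CHF 168.00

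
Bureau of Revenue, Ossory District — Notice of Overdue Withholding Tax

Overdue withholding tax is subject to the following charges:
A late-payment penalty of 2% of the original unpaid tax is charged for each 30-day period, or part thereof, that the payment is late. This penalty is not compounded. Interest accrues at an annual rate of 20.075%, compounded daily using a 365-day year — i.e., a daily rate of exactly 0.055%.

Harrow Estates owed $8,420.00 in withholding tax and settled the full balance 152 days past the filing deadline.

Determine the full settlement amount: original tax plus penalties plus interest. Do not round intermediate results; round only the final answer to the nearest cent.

$10,164.36

Penalty periods: ⌈152/30⌉ = 6; penalty = 6 × 2% × $8,420.00 = $1,010.40
Interest: $8,420.00 × ((1 + 0.00055)^152 − 1) = $8,420.00 × 0.08716894… = $733.9625…
Total = $8,420.00 + $1,010.4000 + $733.9625… = $10,164.36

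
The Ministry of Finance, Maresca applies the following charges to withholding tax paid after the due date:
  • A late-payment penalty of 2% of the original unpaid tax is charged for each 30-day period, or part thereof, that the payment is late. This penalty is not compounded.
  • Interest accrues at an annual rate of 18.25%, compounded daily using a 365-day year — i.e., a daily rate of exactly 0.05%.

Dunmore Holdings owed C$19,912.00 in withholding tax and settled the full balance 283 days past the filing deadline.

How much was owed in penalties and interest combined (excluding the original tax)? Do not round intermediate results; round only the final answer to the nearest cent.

Penalty periods: ⌈283/30⌉ = 10; penalty = 10 × 2% × C$19,912.00 = C$3,982.40
Interest: C$19,912.00 × ((1 + 0.0005)^283 − 1) = C$19,912.00 × 0.15195977… = C$3,025.8229…
Penalties + interest = C$3,982.4000 + C$3,025.8229… = C$7,008.22

C$7,008.22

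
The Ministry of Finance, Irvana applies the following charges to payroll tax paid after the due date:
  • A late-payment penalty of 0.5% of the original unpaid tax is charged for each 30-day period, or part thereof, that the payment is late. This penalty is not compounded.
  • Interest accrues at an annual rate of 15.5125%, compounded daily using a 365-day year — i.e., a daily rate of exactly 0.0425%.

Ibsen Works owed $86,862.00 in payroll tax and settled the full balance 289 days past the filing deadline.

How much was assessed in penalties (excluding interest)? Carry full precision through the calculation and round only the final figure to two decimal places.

$4,343.10

Penalty periods: ⌈289/30⌉ = 10; penalty = 10 × 0.5% × $86,862.00 = $4,343.10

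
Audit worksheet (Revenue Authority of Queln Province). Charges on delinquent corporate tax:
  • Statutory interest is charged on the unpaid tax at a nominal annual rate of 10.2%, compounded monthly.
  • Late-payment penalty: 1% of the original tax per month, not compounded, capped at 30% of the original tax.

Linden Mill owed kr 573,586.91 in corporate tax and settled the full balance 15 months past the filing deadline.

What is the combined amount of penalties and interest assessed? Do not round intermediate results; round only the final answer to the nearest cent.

kr 163,686.18

Penalty: 15 × 1% × kr 573,586.91 = kr 86,038.04… (below the 30% cap of kr 172,076.07…)
Interest (10.2%/yr ÷ 12 = 0.85%/month): kr 573,586.91 × ((1 + 0.0085)^15 − 1) = kr 77,648.1449…
Penalties + interest = kr 86,038.0365 + kr 77,648.1449… = kr 163,686.18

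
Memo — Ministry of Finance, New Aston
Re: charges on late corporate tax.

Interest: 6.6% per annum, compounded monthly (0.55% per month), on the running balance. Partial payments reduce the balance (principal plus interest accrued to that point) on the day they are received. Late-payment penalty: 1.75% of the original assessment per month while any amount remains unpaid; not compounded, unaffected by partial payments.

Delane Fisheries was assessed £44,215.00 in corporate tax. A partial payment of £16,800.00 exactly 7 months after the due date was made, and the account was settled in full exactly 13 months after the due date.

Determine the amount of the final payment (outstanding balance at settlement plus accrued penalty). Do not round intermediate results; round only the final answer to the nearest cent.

Balance at month 7: £44,215.0000 × (1 + 0.0055)^7 = £45,945.6240…
After £16,800.00 payment: £45,945.6240… − £16,800.00 = £29,145.6240…
Balance at month 13: £29,145.6240… × (1 + 0.0055)^6 = £30,120.7518…
Penalty: 13 × 1.75% × £44,215.00 = £10,058.91…
Final settlement = outstanding balance + penalty = £30,120.7518… + £10,058.91… = £40,179.66

£40,179.66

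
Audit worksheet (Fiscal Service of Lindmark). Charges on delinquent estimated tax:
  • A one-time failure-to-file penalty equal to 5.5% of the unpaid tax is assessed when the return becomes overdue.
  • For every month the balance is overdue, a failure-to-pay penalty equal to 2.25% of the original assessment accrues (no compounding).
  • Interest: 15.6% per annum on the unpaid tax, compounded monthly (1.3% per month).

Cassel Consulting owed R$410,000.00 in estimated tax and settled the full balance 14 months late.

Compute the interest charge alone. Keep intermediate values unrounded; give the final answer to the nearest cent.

Interest: R$410,000.00 × ((1 + 0.013)^14 − 1) = R$410,000.00 × 0.1982081… = R$81,265.3028…

R$81,265.30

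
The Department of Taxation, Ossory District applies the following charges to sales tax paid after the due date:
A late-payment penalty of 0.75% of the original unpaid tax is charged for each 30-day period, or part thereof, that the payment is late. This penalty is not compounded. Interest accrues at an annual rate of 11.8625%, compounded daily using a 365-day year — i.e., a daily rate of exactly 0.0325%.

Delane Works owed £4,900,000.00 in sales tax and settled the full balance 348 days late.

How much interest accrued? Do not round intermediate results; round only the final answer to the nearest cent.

£586,644.30

Interest: £4,900,000.00 × ((1 + 0.000325)^348 − 1) = £4,900,000.00 × 0.11972333… = £586,644.3018…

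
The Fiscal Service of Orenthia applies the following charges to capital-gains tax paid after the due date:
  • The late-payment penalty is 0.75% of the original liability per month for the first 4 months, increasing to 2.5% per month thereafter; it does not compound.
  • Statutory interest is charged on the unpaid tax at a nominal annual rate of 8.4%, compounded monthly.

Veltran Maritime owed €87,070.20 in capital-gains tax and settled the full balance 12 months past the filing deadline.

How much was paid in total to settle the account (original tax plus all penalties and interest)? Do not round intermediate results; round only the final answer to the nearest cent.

Penalty, months 1–4: 4 × 0.75% × €87,070.20 = €2,612.11…
Penalty, months 5–12: 8 × 2.5% × €87,070.20 = €17,414.04
Interest (8.4%/yr ÷ 12 = 0.7%/month): €87,070.20 × ((1 + 0.007)^12 − 1) = €7,602.1568…
Total = €87,070.20 + €20,026.1460 + €7,602.1568… = €114,698.50

€114,698.50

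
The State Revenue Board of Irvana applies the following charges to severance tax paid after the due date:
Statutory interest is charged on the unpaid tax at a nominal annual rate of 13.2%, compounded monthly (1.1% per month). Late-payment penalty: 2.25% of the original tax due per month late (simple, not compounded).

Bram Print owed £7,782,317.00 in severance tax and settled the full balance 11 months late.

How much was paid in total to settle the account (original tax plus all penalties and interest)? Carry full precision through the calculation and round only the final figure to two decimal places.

£10,703,639.43

Late-payment penalty = 2.25% × £7,782,317.00 × 11 mo = £1,926,123.46…
Interest: £7,782,317.00 × ((1 + 0.011)^11 − 1) = £7,782,317.00 × 0.1278795… = £995,198.9761…
Total = £7,782,317.00 + £1,926,123.4575 + £995,198.9761… = £10,703,639.43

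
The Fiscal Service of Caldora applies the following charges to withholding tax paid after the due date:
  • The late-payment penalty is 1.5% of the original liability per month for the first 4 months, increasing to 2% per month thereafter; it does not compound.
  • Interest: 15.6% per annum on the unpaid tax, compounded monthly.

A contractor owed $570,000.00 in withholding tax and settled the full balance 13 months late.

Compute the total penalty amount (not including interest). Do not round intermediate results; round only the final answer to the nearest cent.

Penalty, months 1–4: 4 × 1.5% × $570,000.00 = $34,200.00
Penalty, months 5–13: 9 × 2% × $570,000.00 = $102,600.00
Total penalty = $34,200.00 + $102,600.00 = $136,800.00

$136,800.00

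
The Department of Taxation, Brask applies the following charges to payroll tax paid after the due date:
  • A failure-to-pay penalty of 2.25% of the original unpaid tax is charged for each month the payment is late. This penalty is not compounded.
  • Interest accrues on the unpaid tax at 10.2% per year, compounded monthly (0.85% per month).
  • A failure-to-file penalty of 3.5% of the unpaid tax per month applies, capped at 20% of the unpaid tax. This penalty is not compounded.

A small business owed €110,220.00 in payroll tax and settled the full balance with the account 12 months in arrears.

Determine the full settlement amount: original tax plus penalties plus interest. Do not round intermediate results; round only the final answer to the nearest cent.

Failure-to-file: 12 × 3.5% × €110,220.00 = €46,292.40, capped at 20% × €110,220.00 = €22,044.00
Failure-to-pay penalty = 2.25% × €110,220.00 × 12 mo = €29,759.40
Interest: €110,220.00 × ((1 + 0.0085)^12 − 1) = €110,220.00 × 0.1069062… = €11,783.2043…
Total = €110,220.00 + €51,803.4000 + €11,783.2043… = €173,806.60

€173,806.60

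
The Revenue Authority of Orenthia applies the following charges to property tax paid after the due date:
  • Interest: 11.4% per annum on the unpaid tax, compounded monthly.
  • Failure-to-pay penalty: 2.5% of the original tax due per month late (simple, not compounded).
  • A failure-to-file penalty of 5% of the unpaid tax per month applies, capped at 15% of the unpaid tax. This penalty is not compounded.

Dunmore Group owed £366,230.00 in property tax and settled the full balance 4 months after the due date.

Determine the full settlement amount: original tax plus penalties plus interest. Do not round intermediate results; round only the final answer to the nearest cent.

£471,903.81

Failure-to-file: 4 × 5% × £366,230.00 = £73,246.00, capped at 15% × £366,230.00 = £54,934.50
Failure-to-pay penalty: 4 × 2.5% × £366,230.00 = £36,623.00
Interest (11.4%/yr ÷ 12 = 0.95%/month): £366,230.00 × ((1 + 0.0095)^4 − 1) = £14,116.3125…
Total = £366,230.00 + £91,557.5000 + £14,116.3125… = £471,903.81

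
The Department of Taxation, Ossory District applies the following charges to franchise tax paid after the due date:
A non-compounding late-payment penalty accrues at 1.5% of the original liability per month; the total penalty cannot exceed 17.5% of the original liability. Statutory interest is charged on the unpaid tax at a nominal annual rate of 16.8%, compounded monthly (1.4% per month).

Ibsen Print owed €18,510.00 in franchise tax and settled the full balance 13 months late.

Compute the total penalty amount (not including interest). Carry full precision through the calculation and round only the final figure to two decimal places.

Penalty (uncapped): 13 × 1.5% × €18,510.00 = €3,609.45; cap = 17.5% × €18,510.00 = €3,239.25 → penalty = €3,239.25

€3,239.25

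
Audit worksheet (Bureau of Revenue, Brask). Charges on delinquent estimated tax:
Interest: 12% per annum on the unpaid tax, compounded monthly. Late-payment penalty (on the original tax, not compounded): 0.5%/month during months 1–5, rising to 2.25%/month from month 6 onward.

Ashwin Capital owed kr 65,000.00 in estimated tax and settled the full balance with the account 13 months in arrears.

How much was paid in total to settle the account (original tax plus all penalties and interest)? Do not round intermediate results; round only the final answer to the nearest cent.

Penalty, months 1–5: 5 × 0.5% × kr 65,000.00 = kr 1,625.00
Penalty, months 6–13: 8 × 2.25% × kr 65,000.00 = kr 11,700.00
Interest (12%/yr ÷ 12 = 1%/month): kr 65,000.00 × ((1 + 0.01)^13 − 1) = kr 8,976.0632…
Total = kr 65,000.00 + kr 13,325.0000 + kr 8,976.0632… = kr 87,301.06

kr 87,301.06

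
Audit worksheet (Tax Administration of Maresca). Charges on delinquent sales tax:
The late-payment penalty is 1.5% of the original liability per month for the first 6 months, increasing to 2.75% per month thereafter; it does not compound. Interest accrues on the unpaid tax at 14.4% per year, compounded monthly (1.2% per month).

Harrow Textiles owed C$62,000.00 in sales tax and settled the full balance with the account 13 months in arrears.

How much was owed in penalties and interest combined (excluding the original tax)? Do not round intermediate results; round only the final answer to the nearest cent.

Penalty, months 1–6: 6 × 1.5% × C$62,000.00 = C$5,580.00
Penalty, months 7–13: 7 × 2.75% × C$62,000.00 = C$11,935.00
Interest: C$62,000.00 × ((1 + 0.012)^13 − 1) = C$62,000.00 × 0.1677414… = C$10,399.9643…
Penalties + interest = C$17,515.0000 + C$10,399.9643… = C$27,914.96

C$27,914.96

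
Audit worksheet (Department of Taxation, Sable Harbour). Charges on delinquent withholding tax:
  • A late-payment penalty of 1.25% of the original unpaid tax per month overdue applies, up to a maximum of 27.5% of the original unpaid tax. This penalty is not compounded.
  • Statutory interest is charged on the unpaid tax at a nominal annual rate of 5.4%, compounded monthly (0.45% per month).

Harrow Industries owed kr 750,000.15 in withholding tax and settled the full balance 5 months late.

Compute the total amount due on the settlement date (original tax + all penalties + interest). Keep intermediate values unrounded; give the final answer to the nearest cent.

kr 813,902.72

Penalty: 5 × 1.25% × kr 750,000.15 = kr 46,875.01… (below the 27.5% cap of kr 206,250.04…)
Interest: kr 750,000.15 × ((1 + 0.0045)^5 − 1) = kr 750,000.15 × 0.0227034… = kr 17,027.5634…
Total = kr 750,000.15 + kr 46,875.0094… + kr 17,027.5634… = kr 813,902.72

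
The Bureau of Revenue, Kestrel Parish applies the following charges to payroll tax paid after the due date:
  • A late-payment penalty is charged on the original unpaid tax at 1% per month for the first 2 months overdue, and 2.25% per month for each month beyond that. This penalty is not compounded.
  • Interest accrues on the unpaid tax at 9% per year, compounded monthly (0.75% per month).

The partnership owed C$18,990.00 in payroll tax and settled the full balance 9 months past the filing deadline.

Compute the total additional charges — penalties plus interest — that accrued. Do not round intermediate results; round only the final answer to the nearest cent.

C$4,691.69

Penalty, months 1–2: 2 × 1% × C$18,990.00 = C$379.80
Penalty, months 3–9: 7 × 2.25% × C$18,990.00 = C$2,990.93…
Interest: C$18,990.00 × ((1 + 0.0075)^9 − 1) = C$18,990.00 × 0.0695608… = C$1,320.9603…
Penalties + interest = C$3,370.7250 + C$1,320.9603… = C$4,691.69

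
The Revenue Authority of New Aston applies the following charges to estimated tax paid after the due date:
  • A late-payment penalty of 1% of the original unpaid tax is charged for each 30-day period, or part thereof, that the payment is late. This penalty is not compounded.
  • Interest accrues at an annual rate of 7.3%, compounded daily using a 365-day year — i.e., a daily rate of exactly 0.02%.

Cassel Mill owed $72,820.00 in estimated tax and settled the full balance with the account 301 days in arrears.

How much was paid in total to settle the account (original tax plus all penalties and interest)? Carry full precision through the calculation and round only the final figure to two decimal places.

Penalty periods: ⌈301/30⌉ = 11; penalty = 11 × 1% × $72,820.00 = $8,010.20
Interest: $72,820.00 × ((1 + 0.0002)^301 − 1) = $72,820.00 × 0.06204254… = $4,517.9379…
Total = $72,820.00 + $8,010.2000 + $4,517.9379… = $85,348.14

$85,348.14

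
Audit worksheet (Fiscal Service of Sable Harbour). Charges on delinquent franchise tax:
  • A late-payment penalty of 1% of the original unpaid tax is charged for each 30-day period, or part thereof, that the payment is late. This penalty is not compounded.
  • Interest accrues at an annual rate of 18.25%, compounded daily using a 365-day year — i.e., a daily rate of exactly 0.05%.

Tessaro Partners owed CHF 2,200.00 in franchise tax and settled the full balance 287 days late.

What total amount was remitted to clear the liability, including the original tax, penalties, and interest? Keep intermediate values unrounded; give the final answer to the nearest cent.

Penalty periods: ⌈287/30⌉ = 10; penalty = 10 × 1% × CHF 2,200.00 = CHF 220.00
Interest: CHF 2,200.00 × ((1 + 0.0005)^287 − 1) = CHF 2,200.00 × 0.15426541… = CHF 339.3839…
Total = CHF 2,200.00 + CHF 220.0000 + CHF 339.3839… = CHF 2,759.38

CHF 2,759.38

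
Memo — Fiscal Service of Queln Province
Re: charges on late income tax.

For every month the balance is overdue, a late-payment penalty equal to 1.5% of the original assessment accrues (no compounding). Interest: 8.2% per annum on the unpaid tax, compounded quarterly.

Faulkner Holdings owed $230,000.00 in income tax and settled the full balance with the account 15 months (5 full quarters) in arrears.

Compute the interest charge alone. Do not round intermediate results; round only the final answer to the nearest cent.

Interest (8.2%/yr ÷ 4 = 2.05%/quarter): $230,000.00 × ((1 + 0.0205)^5 − 1) = $24,561.5937…

$24,561.59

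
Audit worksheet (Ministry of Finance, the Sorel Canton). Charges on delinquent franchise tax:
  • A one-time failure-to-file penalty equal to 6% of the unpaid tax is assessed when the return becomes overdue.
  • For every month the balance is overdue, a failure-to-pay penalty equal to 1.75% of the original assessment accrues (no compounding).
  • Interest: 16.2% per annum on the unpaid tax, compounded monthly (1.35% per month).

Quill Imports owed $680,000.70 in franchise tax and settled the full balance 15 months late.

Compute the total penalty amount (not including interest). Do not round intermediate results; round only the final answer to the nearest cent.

Failure-to-file penalty: 6% × $680,000.70 = $40,800.04…
Failure-to-pay penalty: 15 × 1.75% × $680,000.70 = $178,500.18…
Total penalty = $40,800.04… + $178,500.18… = $219,300.23

$219,300.23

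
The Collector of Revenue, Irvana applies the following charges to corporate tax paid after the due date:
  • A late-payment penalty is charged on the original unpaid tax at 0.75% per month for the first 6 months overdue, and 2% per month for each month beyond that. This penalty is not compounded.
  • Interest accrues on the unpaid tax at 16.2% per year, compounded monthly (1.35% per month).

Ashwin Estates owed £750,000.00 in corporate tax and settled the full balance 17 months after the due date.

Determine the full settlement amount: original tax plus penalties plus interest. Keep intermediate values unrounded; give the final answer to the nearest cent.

£1,140,780.72

Penalty, months 1–6: 6 × 0.75% × £750,000.00 = £33,750.00
Penalty, months 7–17: 11 × 2% × £750,000.00 = £165,000.00
Interest: £750,000.00 × ((1 + 0.0135)^17 − 1) = £750,000.00 × 0.2560410… = £192,030.7186…
Total = £750,000.00 + £198,750.0000 + £192,030.7186… = £1,140,780.72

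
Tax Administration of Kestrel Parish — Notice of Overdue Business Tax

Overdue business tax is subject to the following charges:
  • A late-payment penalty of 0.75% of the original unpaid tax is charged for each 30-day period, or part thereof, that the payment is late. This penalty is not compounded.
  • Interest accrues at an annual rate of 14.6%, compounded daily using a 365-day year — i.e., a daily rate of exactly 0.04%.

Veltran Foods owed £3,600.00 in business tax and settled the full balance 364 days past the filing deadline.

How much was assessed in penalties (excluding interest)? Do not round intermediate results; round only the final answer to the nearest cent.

£351.00

Penalty periods: ⌈364/30⌉ = 13; penalty = 13 × 0.75% × £3,600.00 = £351.00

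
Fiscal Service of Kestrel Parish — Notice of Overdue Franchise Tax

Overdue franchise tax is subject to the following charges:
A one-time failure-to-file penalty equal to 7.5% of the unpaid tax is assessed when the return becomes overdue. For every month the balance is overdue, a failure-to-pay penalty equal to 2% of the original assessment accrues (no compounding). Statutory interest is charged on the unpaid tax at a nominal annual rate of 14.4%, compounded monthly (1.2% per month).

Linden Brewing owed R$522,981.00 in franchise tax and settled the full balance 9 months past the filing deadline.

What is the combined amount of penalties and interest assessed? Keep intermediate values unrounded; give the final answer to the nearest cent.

Failure-to-file penalty: 7.5% × R$522,981.00 = R$39,223.58…
Failure-to-pay penalty = 2% × R$522,981.00 × 9 mo = R$94,136.58
Interest: R$522,981.00 × ((1 + 0.012)^9 − 1) = R$522,981.00 × 0.1133318… = R$59,270.3762…
Penalties + interest = R$133,360.1550 + R$59,270.3762… = R$192,630.53

R$192,630.53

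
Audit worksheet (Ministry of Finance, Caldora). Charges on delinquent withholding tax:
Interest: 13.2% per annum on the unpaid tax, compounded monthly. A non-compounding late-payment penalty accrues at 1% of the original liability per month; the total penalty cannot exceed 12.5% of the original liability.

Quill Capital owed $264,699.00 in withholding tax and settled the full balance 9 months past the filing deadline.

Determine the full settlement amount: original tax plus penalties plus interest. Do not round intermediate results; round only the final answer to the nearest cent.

Penalty: 9 × 1% × $264,699.00 = $23,822.91 (below the 12.5% cap of $33,087.38…)
Interest (13.2%/yr ÷ 12 = 1.1%/month): $264,699.00 × ((1 + 0.011)^9 − 1) = $27,388.3180…
Total = $264,699.00 + $23,822.9100 + $27,388.3180… = $315,910.23

$315,910.23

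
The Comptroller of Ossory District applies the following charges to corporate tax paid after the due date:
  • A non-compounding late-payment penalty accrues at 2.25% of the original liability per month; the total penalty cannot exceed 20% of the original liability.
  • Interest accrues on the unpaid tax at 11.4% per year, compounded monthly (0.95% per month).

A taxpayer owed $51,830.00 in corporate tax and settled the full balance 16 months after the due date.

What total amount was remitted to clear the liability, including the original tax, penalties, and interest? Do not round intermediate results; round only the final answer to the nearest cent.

$70,661.15

Penalty (uncapped): 16 × 2.25% × $51,830.00 = $18,658.80; cap = 20% × $51,830.00 = $10,366.00 → penalty = $10,366.00
Interest: $51,830.00 × ((1 + 0.0095)^16 − 1) = $51,830.00 × 0.1633253… = $8,465.1502…
Total = $51,830.00 + $10,366.0000 + $8,465.1502… = $70,661.15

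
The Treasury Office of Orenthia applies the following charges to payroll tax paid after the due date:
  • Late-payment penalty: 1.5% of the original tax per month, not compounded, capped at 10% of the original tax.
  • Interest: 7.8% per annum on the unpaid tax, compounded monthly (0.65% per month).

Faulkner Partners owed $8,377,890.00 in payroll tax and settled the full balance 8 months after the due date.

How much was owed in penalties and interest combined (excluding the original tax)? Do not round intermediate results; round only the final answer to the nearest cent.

Penalty (uncapped): 8 × 1.5% × $8,377,890.00 = $1,005,346.80; cap = 10% × $8,377,890.00 = $837,789.00 → penalty = $837,789.00
Interest: $8,377,890.00 × ((1 + 0.0065)^8 − 1) = $8,377,890.00 × 0.0531985… = $445,691.2198…
Penalties + interest = $837,789.0000 + $445,691.2198… = $1,283,480.22

$1,283,480.22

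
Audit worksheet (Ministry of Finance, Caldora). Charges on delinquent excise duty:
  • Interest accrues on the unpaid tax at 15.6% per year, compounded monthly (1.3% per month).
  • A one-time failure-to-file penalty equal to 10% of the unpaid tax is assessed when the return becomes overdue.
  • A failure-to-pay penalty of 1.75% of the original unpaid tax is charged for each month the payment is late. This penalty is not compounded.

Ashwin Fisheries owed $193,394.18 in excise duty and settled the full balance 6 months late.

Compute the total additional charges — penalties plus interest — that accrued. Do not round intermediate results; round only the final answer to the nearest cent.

Failure-to-file penalty: 10% × $193,394.18 = $19,339.42…
Failure-to-pay penalty = 1.75% × $193,394.18 × 6 mo = $20,306.39…
Interest: $193,394.18 × ((1 + 0.013)^6 − 1) = $193,394.18 × 0.0805794… = $15,583.5813…
Penalties + interest = $39,645.8069 + $15,583.5813… = $55,229.39

$55,229.39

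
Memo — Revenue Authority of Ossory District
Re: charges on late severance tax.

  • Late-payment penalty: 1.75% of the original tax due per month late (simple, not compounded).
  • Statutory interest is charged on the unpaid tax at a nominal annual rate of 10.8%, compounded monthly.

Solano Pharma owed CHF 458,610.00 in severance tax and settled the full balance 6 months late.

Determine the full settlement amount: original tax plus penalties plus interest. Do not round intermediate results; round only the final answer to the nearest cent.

CHF 532,092.93

Late-payment penalty: 6 × 1.75% × CHF 458,610.00 = CHF 48,154.05
Interest (10.8%/yr ÷ 12 = 0.9%/month): CHF 458,610.00 × ((1 + 0.009)^6 − 1) = CHF 25,328.8830…
Total = CHF 458,610.00 + CHF 48,154.0500 + CHF 25,328.8830… = CHF 532,092.93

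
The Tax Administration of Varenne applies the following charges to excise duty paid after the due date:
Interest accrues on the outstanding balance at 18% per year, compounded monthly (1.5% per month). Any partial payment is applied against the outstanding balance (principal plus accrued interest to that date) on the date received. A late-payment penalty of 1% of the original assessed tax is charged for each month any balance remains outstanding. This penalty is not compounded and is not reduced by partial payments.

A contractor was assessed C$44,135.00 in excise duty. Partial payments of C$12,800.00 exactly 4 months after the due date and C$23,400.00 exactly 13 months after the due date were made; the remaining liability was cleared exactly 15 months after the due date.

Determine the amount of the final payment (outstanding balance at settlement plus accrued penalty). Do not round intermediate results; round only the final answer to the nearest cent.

C$22,614.23

Balance at month 4: C$44,135.0000 × (1 + 0.015)^4 = C$46,843.2803…
After C$12,800.00 payment: C$46,843.2803… − C$12,800.00 = C$34,043.2803…
Balance at month 13: C$34,043.2803… × (1 + 0.015)^9 = C$38,924.7454…
After C$23,400.00 payment: C$38,924.7454… − C$23,400.00 = C$15,524.7454…
Balance at month 15: C$15,524.7454… × (1 + 0.015)^2 = C$15,993.9809…
Penalty: 15 × 1% × C$44,135.00 = C$6,620.25
Final settlement = outstanding balance + penalty = C$15,993.9809… + C$6,620.25 = C$22,614.23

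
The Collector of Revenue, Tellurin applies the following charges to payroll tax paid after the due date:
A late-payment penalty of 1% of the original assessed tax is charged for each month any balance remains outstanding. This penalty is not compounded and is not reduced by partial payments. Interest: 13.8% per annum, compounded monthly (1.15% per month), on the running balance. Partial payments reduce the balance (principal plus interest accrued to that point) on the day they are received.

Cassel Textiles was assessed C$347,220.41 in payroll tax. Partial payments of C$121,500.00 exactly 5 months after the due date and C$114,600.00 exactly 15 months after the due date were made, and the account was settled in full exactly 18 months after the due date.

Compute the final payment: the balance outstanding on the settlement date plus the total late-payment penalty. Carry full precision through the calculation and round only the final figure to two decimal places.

C$229,499.24

Balance at month 5: C$347,220.4100 × (1 + 0.0115)^5 = C$367,650.0938…
After C$121,500.00 payment: C$367,650.0938… − C$121,500.00 = C$246,150.0938…
Balance at month 15: C$246,150.0938… × (1 + 0.0115)^10 = C$275,968.0956…
After C$114,600.00 payment: C$275,968.0956… − C$114,600.00 = C$161,368.0956…
Balance at month 18: C$161,368.0956… × (1 + 0.0115)^3 = C$166,999.5631…
Penalty: 18 × 1% × C$347,220.41 = C$62,499.67…
Final settlement = outstanding balance + penalty = C$166,999.5631… + C$62,499.67… = C$229,499.24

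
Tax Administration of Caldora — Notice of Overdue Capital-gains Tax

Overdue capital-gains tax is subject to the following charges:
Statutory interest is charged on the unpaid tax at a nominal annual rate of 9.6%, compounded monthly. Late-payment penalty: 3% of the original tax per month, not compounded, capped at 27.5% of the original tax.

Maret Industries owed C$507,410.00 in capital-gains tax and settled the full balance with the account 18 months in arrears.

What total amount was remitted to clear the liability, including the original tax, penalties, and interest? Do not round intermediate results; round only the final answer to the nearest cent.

Penalty (uncapped): 18 × 3% × C$507,410.00 = C$274,001.40; cap = 27.5% × C$507,410.00 = C$139,537.75 → penalty = C$139,537.75
Interest (9.6%/yr ÷ 12 = 0.8%/month): C$507,410.00 × ((1 + 0.008)^18 − 1) = C$78,254.0953…
Total = C$507,410.00 + C$139,537.7500 + C$78,254.0953… = C$725,201.85

C$725,201.85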